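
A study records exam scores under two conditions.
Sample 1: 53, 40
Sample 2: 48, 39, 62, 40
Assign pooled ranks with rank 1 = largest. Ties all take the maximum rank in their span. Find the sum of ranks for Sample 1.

7

Sorted (descending): 62, 53, 48, 40, 40, 39
The 2 values of 40 occupy positions 4–5 → each gets rank 5.
Sample 1 values → pooled ranks: 53→2, 40→5
Rank sum = 2 + 5 = 7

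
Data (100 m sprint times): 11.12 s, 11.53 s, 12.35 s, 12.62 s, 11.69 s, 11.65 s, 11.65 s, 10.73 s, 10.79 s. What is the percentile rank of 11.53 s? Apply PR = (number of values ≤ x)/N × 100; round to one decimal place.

N = 9.
Strictly below 11.53: 3. Equal to 11.53: 1.
PR = 4/9 × 100 = 44.4

44.4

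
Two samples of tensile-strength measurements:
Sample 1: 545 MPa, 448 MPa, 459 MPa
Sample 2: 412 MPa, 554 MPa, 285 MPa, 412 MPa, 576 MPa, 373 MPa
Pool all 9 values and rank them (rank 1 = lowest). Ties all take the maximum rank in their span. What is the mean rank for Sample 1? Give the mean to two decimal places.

6.00

Sorted (ascending): 285, 373, 412, 412, 448, 459, 545, 554, 576
The 2 values of 412 occupy positions 3–4 → each gets rank 4.
Sample 1 values → pooled ranks: 545→7, 448→5, 459→6
Mean rank = (7 + 5 + 6) / 3 = 6.00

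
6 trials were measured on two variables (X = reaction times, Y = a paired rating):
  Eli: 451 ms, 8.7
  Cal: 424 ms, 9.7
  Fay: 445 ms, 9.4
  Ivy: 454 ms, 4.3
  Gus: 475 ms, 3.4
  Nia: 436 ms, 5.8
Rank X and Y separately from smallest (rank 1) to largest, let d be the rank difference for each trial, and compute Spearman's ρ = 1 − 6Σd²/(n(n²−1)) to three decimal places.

-0.829

Ranks of variable 1: 4, 1, 3, 5, 6, 2
Ranks of variable 2: 4, 6, 5, 2, 1, 3
d = r₁ − r₂: 0, -5, -2, 3, 5, -1
d²: 0, 25, 4, 9, 25, 1; Σd² = 64
ρ = 1 − 6·64/(6·35) = 1 − 384/210 = -0.829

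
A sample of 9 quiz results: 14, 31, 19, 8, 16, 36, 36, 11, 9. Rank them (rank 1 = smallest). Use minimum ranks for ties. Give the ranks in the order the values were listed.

4, 7, 6, 1, 5, 8, 8, 3, 2

Sorted (ascending): 8, 9, 11, 14, 16, 19, 31, 36, 36
The 2 values of 36 occupy positions 8–9 → each gets rank 8.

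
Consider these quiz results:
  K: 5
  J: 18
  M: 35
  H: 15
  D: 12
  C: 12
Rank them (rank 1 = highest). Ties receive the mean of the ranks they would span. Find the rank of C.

Sorted (descending): 35, 18, 15, 12, 12, 5
The 2 values of 12 occupy positions 4–5 → average rank (4+5)/2 = 4.5.
C has value 12 → rank 4.5.

4.5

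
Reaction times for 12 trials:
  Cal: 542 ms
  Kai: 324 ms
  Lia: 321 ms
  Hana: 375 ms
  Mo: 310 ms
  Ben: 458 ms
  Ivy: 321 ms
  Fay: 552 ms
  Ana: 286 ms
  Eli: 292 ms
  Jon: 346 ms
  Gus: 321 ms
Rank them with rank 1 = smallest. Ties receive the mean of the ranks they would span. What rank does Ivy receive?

5

Sorted (ascending): 286, 292, 310, 321, 321, 321, 324, 346, 375, 458, 542, 552
The 3 values of 321 occupy positions 4–6 → average rank 5.
Ivy has value 321 ms → rank 5.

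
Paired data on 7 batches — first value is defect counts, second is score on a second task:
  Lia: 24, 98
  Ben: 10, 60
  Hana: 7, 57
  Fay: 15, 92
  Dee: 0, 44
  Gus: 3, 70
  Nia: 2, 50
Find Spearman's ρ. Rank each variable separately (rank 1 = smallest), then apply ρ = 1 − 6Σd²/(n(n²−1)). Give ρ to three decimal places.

0.893

Ranks of variable 1: 7, 5, 4, 6, 1, 3, 2
Ranks of variable 2: 7, 4, 3, 6, 1, 5, 2
d = r₁ − r₂: 0, 1, 1, 0, 0, -2, 0
d²: 0, 1, 1, 0, 0, 4, 0; Σd² = 6
ρ = 1 − 6·6/(7·48) = 1 − 36/336 = 0.893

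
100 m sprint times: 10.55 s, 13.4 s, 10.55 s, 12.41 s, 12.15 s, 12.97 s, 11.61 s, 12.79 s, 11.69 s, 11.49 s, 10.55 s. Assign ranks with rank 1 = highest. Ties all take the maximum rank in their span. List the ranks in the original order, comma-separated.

11, 1, 11, 4, 5, 2, 7, 3, 6, 8, 11

Sorted (descending): 13.4, 12.97, 12.79, 12.41, 12.15, 11.69, 11.61, 11.49, 10.55, 10.55, 10.55
The 3 values of 10.55 occupy positions 9–11 → each gets rank 11.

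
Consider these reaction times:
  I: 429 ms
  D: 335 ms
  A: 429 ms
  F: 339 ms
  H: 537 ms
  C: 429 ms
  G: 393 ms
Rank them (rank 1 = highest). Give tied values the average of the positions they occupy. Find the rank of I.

3

Sorted (descending): 537, 429, 429, 429, 393, 339, 335
The 3 values of 429 occupy positions 2–4 → average rank 3.
I has value 429 ms → rank 3.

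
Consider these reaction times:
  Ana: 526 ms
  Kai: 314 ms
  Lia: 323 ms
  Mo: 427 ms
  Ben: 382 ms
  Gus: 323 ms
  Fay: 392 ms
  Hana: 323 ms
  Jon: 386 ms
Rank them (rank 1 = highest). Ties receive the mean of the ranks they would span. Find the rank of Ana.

Sorted (descending): 526, 427, 392, 386, 382, 323, 323, 323, 314
The 3 values of 323 occupy positions 6–8 → average rank 7.
Ana has value 526 ms → rank 1.

1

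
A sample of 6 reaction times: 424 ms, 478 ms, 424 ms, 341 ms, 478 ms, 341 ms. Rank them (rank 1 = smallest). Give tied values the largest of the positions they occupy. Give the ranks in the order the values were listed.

Sorted (ascending): 341, 341, 424, 424, 478, 478
The 2 values of 341 occupy positions 1–2 → each gets rank 2.
The 2 values of 424 occupy positions 3–4 → each gets rank 4.
The 2 values of 478 occupy positions 5–6 → each gets rank 6.

4, 6, 4, 2, 6, 2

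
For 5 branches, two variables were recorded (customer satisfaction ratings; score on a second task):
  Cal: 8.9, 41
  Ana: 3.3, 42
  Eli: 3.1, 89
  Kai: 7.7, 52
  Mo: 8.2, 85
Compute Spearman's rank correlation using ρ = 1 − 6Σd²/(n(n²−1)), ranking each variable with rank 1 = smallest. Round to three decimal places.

Ranks of variable 1: 5, 2, 1, 3, 4
Ranks of variable 2: 1, 2, 5, 3, 4
d = r₁ − r₂: 4, 0, -4, 0, 0
d²: 16, 0, 16, 0, 0; Σd² = 32
ρ = 1 − 6·32/(5·24) = 1 − 192/120 = -0.600

-0.600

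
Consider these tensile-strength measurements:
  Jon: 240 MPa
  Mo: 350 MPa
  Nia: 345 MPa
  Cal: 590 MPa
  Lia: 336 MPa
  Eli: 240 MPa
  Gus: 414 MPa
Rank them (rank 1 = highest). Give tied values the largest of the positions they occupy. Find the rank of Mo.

Sorted (descending): 590, 414, 350, 345, 336, 240, 240
The 2 values of 240 occupy positions 6–7 → each gets rank 7.
Mo has value 350 MPa → rank 3.

3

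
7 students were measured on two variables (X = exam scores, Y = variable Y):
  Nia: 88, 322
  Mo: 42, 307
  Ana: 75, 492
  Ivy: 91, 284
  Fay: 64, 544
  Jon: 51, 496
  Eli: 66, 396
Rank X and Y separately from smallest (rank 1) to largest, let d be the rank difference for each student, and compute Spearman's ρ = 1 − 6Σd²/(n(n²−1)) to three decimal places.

Ranks of variable 1: 6, 1, 5, 7, 3, 2, 4
Ranks of variable 2: 3, 2, 5, 1, 7, 6, 4
d = r₁ − r₂: 3, -1, 0, 6, -4, -4, 0
d²: 9, 1, 0, 36, 16, 16, 0; Σd² = 78
ρ = 1 − 6·78/(7·48) = 1 − 468/336 = -0.393

-0.393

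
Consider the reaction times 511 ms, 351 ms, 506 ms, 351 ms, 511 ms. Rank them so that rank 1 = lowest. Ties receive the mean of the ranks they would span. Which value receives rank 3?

506

Sorted (ascending): 351, 351, 506, 511, 511
The 2 values of 351 occupy positions 1–2 → average rank (1+2)/2 = 1.5.
The 2 values of 511 occupy positions 4–5 → average rank (4+5)/2 = 4.5.
Rank 3 → value 506.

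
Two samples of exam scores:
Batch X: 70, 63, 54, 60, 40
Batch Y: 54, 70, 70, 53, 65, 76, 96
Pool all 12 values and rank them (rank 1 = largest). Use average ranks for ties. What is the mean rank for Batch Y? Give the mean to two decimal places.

5.36

Sorted (descending): 96, 76, 70, 70, 70, 65, 63, 60, 54, 54, 53, 40
The 3 values of 70 occupy positions 3–5 → average rank 4.
The 2 values of 54 occupy positions 9–10 → average rank (9+10)/2 = 9.5.
Batch Y values → pooled ranks: 54→9.5, 70→4, 70→4, 53→11, 65→6, 76→2, 96→1
Mean rank = (9.5 + 4 + 4 + 11 + 6 + 2 + 1) / 7 = 5.36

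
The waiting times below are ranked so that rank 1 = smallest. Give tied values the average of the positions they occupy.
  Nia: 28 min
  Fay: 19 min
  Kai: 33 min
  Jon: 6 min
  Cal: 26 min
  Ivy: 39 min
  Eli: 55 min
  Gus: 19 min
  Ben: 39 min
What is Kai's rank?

Sorted (ascending): 6, 19, 19, 26, 28, 33, 39, 39, 55
The 2 values of 19 occupy positions 2–3 → average rank (2+3)/2 = 2.5.
The 2 values of 39 occupy positions 7–8 → average rank (7+8)/2 = 7.5.
Kai has value 33 min → rank 6.

6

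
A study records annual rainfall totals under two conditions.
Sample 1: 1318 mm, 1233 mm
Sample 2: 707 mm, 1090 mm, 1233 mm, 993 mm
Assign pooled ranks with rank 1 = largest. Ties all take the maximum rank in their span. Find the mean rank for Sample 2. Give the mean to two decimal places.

4.50

Sorted (descending): 1318, 1233, 1233, 1090, 993, 707
The 2 values of 1233 occupy positions 2–3 → each gets rank 3.
Sample 2 values → pooled ranks: 707→6, 1090→4, 1233→3, 993→5
Mean rank = (6 + 4 + 3 + 5) / 4 = 4.50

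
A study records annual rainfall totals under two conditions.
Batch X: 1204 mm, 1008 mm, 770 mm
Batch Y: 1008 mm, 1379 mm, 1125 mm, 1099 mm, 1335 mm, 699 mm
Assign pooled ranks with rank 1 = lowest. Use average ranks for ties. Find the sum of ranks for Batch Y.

32.5

Sorted (ascending): 699, 770, 1008, 1008, 1099, 1125, 1204, 1335, 1379
The 2 values of 1008 occupy positions 3–4 → average rank (3+4)/2 = 3.5.
Batch Y values → pooled ranks: 1008→3.5, 1379→9, 1125→6, 1099→5, 1335→8, 699→1
Rank sum = 3.5 + 9 + 6 + 5 + 8 + 1 = 32.5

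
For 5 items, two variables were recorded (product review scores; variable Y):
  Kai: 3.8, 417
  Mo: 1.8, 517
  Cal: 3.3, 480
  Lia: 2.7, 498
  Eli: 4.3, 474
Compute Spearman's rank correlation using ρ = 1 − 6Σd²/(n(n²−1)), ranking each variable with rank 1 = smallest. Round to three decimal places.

-0.900

Ranks of variable 1: 4, 1, 3, 2, 5
Ranks of variable 2: 1, 5, 3, 4, 2
d = r₁ − r₂: 3, -4, 0, -2, 3
d²: 9, 16, 0, 4, 9; Σd² = 38
ρ = 1 − 6·38/(5·24) = 1 − 228/120 = -0.900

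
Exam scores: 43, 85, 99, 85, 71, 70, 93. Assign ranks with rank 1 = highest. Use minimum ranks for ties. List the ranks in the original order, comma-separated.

Sorted (descending): 99, 93, 85, 85, 71, 70, 43
The 2 values of 85 occupy positions 3–4 → each gets rank 3.

7, 3, 1, 3, 5, 6, 2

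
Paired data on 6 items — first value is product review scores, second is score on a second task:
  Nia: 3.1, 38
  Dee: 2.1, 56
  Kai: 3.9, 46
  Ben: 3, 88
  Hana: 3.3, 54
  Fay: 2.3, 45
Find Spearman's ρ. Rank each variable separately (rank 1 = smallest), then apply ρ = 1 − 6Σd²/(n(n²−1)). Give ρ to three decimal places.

-0.257

Ranks of variable 1: 4, 1, 6, 3, 5, 2
Ranks of variable 2: 1, 5, 3, 6, 4, 2
d = r₁ − r₂: 3, -4, 3, -3, 1, 0
d²: 9, 16, 9, 9, 1, 0; Σd² = 44
ρ = 1 − 6·44/(6·35) = 1 − 264/210 = -0.257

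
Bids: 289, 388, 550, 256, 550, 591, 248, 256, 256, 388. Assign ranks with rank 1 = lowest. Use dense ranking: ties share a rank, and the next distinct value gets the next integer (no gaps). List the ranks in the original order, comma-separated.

Sorted (ascending): 248, 256, 256, 256, 289, 388, 388, 550, 550, 591
The 3 values of 256 share dense rank 2.
The 2 values of 388 share dense rank 4.
The 2 values of 550 share dense rank 5.
Remaining distinct values take the next consecutive integers.

3, 4, 5, 2, 5, 6, 1, 2, 2, 4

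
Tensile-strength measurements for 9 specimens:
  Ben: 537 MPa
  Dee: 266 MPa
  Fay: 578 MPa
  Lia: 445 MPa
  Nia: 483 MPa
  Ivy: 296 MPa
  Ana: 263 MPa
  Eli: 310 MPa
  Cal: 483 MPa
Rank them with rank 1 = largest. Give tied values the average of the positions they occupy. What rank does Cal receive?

Sorted (descending): 578, 537, 483, 483, 445, 310, 296, 266, 263
The 2 values of 483 occupy positions 3–4 → average rank (3+4)/2 = 3.5.
Cal has value 483 MPa → rank 3.5.

3.5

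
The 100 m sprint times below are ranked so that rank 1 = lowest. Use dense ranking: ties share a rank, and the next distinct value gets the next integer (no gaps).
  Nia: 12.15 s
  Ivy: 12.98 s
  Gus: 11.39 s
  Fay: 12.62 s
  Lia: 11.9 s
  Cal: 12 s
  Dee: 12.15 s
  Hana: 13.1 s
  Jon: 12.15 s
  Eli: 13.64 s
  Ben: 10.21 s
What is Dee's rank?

Sorted (ascending): 10.21, 11.39, 11.9, 12, 12.15, 12.15, 12.15, 12.62, 12.98, 13.1, 13.64
The 3 values of 12.15 share dense rank 5.
Remaining distinct values take the next consecutive integers.
Dee has value 12.15 s → rank 5.

5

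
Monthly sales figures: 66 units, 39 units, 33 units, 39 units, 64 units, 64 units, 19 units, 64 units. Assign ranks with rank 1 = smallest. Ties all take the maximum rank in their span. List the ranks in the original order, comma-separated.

8, 4, 2, 4, 7, 7, 1, 7

Sorted (ascending): 19, 33, 39, 39, 64, 64, 64, 66
The 2 values of 39 occupy positions 3–4 → each gets rank 4.
The 3 values of 64 occupy positions 5–7 → each gets rank 7.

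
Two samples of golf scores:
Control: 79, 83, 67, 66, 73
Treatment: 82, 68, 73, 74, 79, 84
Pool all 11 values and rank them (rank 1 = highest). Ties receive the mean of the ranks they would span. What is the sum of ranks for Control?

35

Sorted (descending): 84, 83, 82, 79, 79, 74, 73, 73, 68, 67, 66
The 2 values of 79 occupy positions 4–5 → average rank (4+5)/2 = 4.5.
The 2 values of 73 occupy positions 7–8 → average rank (7+8)/2 = 7.5.
Control values → pooled ranks: 79→4.5, 83→2, 67→10, 66→11, 73→7.5
Rank sum = 4.5 + 2 + 10 + 11 + 7.5 = 35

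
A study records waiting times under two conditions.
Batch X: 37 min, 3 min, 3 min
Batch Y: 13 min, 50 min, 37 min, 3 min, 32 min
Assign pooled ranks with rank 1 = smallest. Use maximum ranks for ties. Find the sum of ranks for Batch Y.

Sorted (ascending): 3, 3, 3, 13, 32, 37, 37, 50
The 3 values of 3 occupy positions 1–3 → each gets rank 3.
The 2 values of 37 occupy positions 6–7 → each gets rank 7.
Batch Y values → pooled ranks: 13→4, 50→8, 37→7, 3→3, 32→5
Rank sum = 4 + 8 + 7 + 3 + 5 = 27

27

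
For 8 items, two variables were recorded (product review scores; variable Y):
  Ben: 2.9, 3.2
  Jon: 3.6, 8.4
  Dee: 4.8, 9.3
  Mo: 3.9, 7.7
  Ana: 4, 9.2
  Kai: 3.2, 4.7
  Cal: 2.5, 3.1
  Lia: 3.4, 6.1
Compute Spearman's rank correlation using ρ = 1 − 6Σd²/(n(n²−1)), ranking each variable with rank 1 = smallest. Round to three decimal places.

0.976

Ranks of variable 1: 2, 5, 8, 6, 7, 3, 1, 4
Ranks of variable 2: 2, 6, 8, 5, 7, 3, 1, 4
d = r₁ − r₂: 0, -1, 0, 1, 0, 0, 0, 0
d²: 0, 1, 0, 1, 0, 0, 0, 0; Σd² = 2
ρ = 1 − 6·2/(8·63) = 1 − 12/504 = 0.976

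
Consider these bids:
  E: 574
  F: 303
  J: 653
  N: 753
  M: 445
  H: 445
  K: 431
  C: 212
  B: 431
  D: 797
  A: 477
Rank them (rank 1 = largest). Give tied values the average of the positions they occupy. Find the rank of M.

6.5

Sorted (descending): 797, 753, 653, 574, 477, 445, 445, 431, 431, 303, 212
The 2 values of 445 occupy positions 6–7 → average rank (6+7)/2 = 6.5.
The 2 values of 431 occupy positions 8–9 → average rank (8+9)/2 = 8.5.
M has value 445 → rank 6.5.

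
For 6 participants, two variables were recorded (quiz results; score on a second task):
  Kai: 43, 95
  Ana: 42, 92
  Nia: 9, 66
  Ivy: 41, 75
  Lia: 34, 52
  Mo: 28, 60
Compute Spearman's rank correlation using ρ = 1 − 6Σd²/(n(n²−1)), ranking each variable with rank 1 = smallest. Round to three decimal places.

Ranks of variable 1: 6, 5, 1, 4, 3, 2
Ranks of variable 2: 6, 5, 3, 4, 1, 2
d = r₁ − r₂: 0, 0, -2, 0, 2, 0
d²: 0, 0, 4, 0, 4, 0; Σd² = 8
ρ = 1 − 6·8/(6·35) = 1 − 48/210 = 0.771

0.771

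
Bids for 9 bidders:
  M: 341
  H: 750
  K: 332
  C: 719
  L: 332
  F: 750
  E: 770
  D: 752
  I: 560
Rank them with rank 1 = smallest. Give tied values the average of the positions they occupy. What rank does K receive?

Sorted (ascending): 332, 332, 341, 560, 719, 750, 750, 752, 770
The 2 values of 332 occupy positions 1–2 → average rank (1+2)/2 = 1.5.
The 2 values of 750 occupy positions 6–7 → average rank (6+7)/2 = 6.5.
K has value 332 → rank 1.5.

1.5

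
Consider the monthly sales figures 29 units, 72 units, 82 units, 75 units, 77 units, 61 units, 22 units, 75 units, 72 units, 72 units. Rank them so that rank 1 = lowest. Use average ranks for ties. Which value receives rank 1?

Sorted (ascending): 22, 29, 61, 72, 72, 72, 75, 75, 77, 82
The 3 values of 72 occupy positions 4–6 → average rank 5.
The 2 values of 75 occupy positions 7–8 → average rank (7+8)/2 = 7.5.
Rank 1 → value 22.

22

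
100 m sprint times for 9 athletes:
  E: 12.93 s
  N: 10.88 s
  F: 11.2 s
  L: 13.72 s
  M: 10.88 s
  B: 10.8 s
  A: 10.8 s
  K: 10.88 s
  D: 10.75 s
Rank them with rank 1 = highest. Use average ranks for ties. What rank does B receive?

7.5

Sorted (descending): 13.72, 12.93, 11.2, 10.88, 10.88, 10.88, 10.8, 10.8, 10.75
The 3 values of 10.88 occupy positions 4–6 → average rank 5.
The 2 values of 10.8 occupy positions 7–8 → average rank (7+8)/2 = 7.5.
B has value 10.8 s → rank 7.5.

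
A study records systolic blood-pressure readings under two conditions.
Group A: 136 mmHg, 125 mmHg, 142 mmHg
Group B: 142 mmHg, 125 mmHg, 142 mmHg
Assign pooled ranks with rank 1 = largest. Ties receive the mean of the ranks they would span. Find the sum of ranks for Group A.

11.5

Sorted (descending): 142, 142, 142, 136, 125, 125
The 3 values of 142 occupy positions 1–3 → average rank 2.
The 2 values of 125 occupy positions 5–6 → average rank (5+6)/2 = 5.5.
Group A values → pooled ranks: 136→4, 125→5.5, 142→2
Rank sum = 4 + 5.5 + 2 = 11.5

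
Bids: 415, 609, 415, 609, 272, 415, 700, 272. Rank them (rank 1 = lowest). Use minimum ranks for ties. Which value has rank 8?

Sorted (ascending): 272, 272, 415, 415, 415, 609, 609, 700
The 2 values of 272 occupy positions 1–2 → each gets rank 1.
The 3 values of 415 occupy positions 3–5 → each gets rank 3.
The 2 values of 609 occupy positions 6–7 → each gets rank 6.
Rank 8 → value 700.

700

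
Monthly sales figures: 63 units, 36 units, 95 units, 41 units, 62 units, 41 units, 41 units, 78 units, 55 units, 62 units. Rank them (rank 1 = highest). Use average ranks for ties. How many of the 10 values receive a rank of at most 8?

Sorted (descending): 95, 78, 63, 62, 62, 55, 41, 41, 41, 36
The 2 values of 62 occupy positions 4–5 → average rank (4+5)/2 = 4.5.
The 3 values of 41 occupy positions 7–9 → average rank 8.
Ranks ≤ 8: {1, 2, 3, 4.5, 4.5, 6, 8, 8, 8} → 9 values.

9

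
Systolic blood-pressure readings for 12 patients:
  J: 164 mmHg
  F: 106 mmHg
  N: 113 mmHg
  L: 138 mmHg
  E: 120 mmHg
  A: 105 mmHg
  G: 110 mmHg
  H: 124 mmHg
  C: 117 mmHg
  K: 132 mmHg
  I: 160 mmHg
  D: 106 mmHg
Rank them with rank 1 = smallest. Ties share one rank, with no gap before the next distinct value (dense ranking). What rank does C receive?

5

Sorted (ascending): 105, 106, 106, 110, 113, 117, 120, 124, 132, 138, 160, 164
The 2 values of 106 share dense rank 2.
Remaining distinct values take the next consecutive integers.
C has value 117 mmHg → rank 5.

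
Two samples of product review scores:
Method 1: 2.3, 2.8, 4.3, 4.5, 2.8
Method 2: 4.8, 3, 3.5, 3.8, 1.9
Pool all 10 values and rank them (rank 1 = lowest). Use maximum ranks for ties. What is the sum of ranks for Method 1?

Sorted (ascending): 1.9, 2.3, 2.8, 2.8, 3, 3.5, 3.8, 4.3, 4.5, 4.8
The 2 values of 2.8 occupy positions 3–4 → each gets rank 4.
Method 1 values → pooled ranks: 2.3→2, 2.8→4, 4.3→8, 4.5→9, 2.8→4
Rank sum = 2 + 4 + 8 + 9 + 4 = 27

27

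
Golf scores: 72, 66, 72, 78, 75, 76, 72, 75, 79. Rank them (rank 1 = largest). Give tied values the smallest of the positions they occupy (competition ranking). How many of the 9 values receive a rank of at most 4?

Sorted (descending): 79, 78, 76, 75, 75, 72, 72, 72, 66
The 2 values of 75 occupy positions 4–5 → each gets rank 4.
The 3 values of 72 occupy positions 6–8 → each gets rank 6.
Ranks ≤ 4: {1, 2, 3, 4, 4} → 5 values.

5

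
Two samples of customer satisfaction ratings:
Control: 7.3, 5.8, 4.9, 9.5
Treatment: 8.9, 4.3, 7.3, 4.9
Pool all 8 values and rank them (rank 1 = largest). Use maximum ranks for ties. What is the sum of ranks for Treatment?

21

Sorted (descending): 9.5, 8.9, 7.3, 7.3, 5.8, 4.9, 4.9, 4.3
The 2 values of 7.3 occupy positions 3–4 → each gets rank 4.
The 2 values of 4.9 occupy positions 6–7 → each gets rank 7.
Treatment values → pooled ranks: 8.9→2, 4.3→8, 7.3→4, 4.9→7
Rank sum = 2 + 8 + 4 + 7 = 21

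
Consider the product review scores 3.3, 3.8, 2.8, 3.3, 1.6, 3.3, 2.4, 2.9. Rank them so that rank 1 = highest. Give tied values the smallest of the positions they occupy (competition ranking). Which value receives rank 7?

Sorted (descending): 3.8, 3.3, 3.3, 3.3, 2.9, 2.8, 2.4, 1.6
The 3 values of 3.3 occupy positions 2–4 → each gets rank 2.
Rank 7 → value 2.4.

2.4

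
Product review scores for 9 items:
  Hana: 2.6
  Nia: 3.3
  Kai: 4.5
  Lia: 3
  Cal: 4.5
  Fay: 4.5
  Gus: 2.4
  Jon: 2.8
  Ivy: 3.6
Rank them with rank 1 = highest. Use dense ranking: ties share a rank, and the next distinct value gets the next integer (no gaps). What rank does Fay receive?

Sorted (descending): 4.5, 4.5, 4.5, 3.6, 3.3, 3, 2.8, 2.6, 2.4
The 3 values of 4.5 share dense rank 1.
Remaining distinct values take the next consecutive integers.
Fay has value 4.5 → rank 1.

1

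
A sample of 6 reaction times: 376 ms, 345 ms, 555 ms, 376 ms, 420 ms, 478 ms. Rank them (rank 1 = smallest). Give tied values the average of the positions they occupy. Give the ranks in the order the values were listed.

Sorted (ascending): 345, 376, 376, 420, 478, 555
The 2 values of 376 occupy positions 2–3 → average rank (2+3)/2 = 2.5.

2.5, 1, 6, 2.5, 4, 5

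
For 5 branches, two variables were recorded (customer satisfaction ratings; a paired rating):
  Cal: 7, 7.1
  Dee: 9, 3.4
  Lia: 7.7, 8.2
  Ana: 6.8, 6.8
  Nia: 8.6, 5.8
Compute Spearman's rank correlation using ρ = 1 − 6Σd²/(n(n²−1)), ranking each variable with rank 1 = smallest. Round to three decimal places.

Ranks of variable 1: 2, 5, 3, 1, 4
Ranks of variable 2: 4, 1, 5, 3, 2
d = r₁ − r₂: -2, 4, -2, -2, 2
d²: 4, 16, 4, 4, 4; Σd² = 32
ρ = 1 − 6·32/(5·24) = 1 − 192/120 = -0.600

-0.600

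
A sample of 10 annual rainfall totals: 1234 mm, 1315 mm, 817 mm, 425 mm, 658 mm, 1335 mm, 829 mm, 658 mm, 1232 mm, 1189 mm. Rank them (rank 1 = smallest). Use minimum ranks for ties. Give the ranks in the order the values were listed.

Sorted (ascending): 425, 658, 658, 817, 829, 1189, 1232, 1234, 1315, 1335
The 2 values of 658 occupy positions 2–3 → each gets rank 2.

8, 9, 4, 1, 2, 10, 5, 2, 7, 6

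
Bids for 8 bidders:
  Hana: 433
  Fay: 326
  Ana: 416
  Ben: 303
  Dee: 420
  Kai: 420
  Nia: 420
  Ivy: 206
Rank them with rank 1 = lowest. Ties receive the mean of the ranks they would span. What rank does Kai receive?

6

Sorted (ascending): 206, 303, 326, 416, 420, 420, 420, 433
The 3 values of 420 occupy positions 5–7 → average rank 6.
Kai has value 420 → rank 6.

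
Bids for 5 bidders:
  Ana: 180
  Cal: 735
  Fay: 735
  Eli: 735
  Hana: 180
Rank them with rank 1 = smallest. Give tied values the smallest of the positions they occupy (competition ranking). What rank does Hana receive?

Sorted (ascending): 180, 180, 735, 735, 735
The 2 values of 180 occupy positions 1–2 → each gets rank 1.
The 3 values of 735 occupy positions 3–5 → each gets rank 3.
Hana has value 180 → rank 1.

1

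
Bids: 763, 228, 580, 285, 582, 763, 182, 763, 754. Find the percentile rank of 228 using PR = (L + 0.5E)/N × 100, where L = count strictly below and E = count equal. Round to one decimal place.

16.7

N = 9.
Strictly below 228: 1. Equal to 228: 1.
PR = (1 + 0.5·1)/9 × 100 = 16.7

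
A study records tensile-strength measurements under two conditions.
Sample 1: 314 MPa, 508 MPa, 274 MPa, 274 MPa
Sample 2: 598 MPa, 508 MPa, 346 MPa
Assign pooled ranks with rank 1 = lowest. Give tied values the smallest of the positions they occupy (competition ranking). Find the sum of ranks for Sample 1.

10

Sorted (ascending): 274, 274, 314, 346, 508, 508, 598
The 2 values of 274 occupy positions 1–2 → each gets rank 1.
The 2 values of 508 occupy positions 5–6 → each gets rank 5.
Sample 1 values → pooled ranks: 314→3, 508→5, 274→1, 274→1
Rank sum = 3 + 5 + 1 + 1 = 10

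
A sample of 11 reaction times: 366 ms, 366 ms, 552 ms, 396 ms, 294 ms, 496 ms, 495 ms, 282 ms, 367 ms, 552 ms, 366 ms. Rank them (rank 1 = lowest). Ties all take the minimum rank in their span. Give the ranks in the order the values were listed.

Sorted (ascending): 282, 294, 366, 366, 366, 367, 396, 495, 496, 552, 552
The 3 values of 366 occupy positions 3–5 → each gets rank 3.
The 2 values of 552 occupy positions 10–11 → each gets rank 10.

3, 3, 10, 7, 2, 9, 8, 1, 6, 10, 3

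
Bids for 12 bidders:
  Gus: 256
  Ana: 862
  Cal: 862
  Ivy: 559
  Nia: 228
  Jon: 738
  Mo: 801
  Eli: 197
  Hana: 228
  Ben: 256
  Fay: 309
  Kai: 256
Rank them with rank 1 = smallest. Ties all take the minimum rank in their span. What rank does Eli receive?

1

Sorted (ascending): 197, 228, 228, 256, 256, 256, 309, 559, 738, 801, 862, 862
The 2 values of 228 occupy positions 2–3 → each gets rank 2.
The 3 values of 256 occupy positions 4–6 → each gets rank 4.
The 2 values of 862 occupy positions 11–12 → each gets rank 11.
Eli has value 197 → rank 1.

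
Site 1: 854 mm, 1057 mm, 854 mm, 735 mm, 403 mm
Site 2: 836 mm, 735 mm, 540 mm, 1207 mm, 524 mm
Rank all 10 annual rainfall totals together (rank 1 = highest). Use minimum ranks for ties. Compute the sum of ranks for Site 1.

Sorted (descending): 1207, 1057, 854, 854, 836, 735, 735, 540, 524, 403
The 2 values of 854 occupy positions 3–4 → each gets rank 3.
The 2 values of 735 occupy positions 6–7 → each gets rank 6.
Site 1 values → pooled ranks: 854→3, 1057→2, 854→3, 735→6, 403→10
Rank sum = 3 + 2 + 3 + 6 + 10 = 24

24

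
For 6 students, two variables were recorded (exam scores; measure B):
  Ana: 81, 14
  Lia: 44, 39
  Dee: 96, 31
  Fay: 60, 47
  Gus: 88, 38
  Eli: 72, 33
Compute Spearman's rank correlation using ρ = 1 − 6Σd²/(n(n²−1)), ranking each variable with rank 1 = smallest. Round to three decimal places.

Ranks of variable 1: 4, 1, 6, 2, 5, 3
Ranks of variable 2: 1, 5, 2, 6, 4, 3
d = r₁ − r₂: 3, -4, 4, -4, 1, 0
d²: 9, 16, 16, 16, 1, 0; Σd² = 58
ρ = 1 − 6·58/(6·35) = 1 − 348/210 = -0.657

-0.657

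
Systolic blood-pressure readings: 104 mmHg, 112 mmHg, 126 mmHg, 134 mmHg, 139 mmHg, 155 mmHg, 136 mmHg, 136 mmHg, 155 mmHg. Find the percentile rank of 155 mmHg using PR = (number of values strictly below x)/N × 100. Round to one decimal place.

N = 9.
Strictly below 155: 7. Equal to 155: 2.
PR = 7/9 × 100 = 77.8

77.8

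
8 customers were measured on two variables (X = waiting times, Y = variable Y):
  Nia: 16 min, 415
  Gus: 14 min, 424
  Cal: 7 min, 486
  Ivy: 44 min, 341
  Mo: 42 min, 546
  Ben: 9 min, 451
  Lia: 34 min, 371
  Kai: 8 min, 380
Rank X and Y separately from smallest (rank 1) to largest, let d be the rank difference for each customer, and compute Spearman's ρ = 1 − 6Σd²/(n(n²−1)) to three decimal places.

-0.357

Ranks of variable 1: 5, 4, 1, 8, 7, 3, 6, 2
Ranks of variable 2: 4, 5, 7, 1, 8, 6, 2, 3
d = r₁ − r₂: 1, -1, -6, 7, -1, -3, 4, -1
d²: 1, 1, 36, 49, 1, 9, 16, 1; Σd² = 114
ρ = 1 − 6·114/(8·63) = 1 − 684/504 = -0.357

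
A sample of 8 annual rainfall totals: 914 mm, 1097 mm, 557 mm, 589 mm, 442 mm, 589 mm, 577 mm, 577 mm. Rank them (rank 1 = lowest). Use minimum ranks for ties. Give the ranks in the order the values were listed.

7, 8, 2, 5, 1, 5, 3, 3

Sorted (ascending): 442, 557, 577, 577, 589, 589, 914, 1097
The 2 values of 577 occupy positions 3–4 → each gets rank 3.
The 2 values of 589 occupy positions 5–6 → each gets rank 5.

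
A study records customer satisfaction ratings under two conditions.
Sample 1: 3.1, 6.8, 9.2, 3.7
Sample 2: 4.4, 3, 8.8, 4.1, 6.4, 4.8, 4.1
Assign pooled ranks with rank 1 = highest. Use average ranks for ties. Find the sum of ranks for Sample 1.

Sorted (descending): 9.2, 8.8, 6.8, 6.4, 4.8, 4.4, 4.1, 4.1, 3.7, 3.1, 3
The 2 values of 4.1 occupy positions 7–8 → average rank (7+8)/2 = 7.5.
Sample 1 values → pooled ranks: 3.1→10, 6.8→3, 9.2→1, 3.7→9
Rank sum = 10 + 3 + 1 + 9 = 23

23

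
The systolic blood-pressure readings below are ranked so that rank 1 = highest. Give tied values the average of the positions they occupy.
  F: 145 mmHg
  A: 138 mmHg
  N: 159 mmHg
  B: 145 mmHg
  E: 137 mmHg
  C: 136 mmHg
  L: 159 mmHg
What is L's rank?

1.5

Sorted (descending): 159, 159, 145, 145, 138, 137, 136
The 2 values of 159 occupy positions 1–2 → average rank (1+2)/2 = 1.5.
The 2 values of 145 occupy positions 3–4 → average rank (3+4)/2 = 3.5.
L has value 159 mmHg → rank 1.5.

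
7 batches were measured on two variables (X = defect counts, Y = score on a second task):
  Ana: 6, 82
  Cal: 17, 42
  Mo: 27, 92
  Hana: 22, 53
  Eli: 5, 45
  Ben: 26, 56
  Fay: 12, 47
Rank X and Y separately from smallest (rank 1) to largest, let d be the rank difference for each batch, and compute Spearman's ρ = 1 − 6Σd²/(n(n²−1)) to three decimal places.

0.500

Ranks of variable 1: 2, 4, 7, 5, 1, 6, 3
Ranks of variable 2: 6, 1, 7, 4, 2, 5, 3
d = r₁ − r₂: -4, 3, 0, 1, -1, 1, 0
d²: 16, 9, 0, 1, 1, 1, 0; Σd² = 28
ρ = 1 − 6·28/(7·48) = 1 − 168/336 = 0.500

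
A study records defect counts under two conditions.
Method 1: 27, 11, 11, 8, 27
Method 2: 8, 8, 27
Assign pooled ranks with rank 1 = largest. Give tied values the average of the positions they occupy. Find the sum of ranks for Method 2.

Sorted (descending): 27, 27, 27, 11, 11, 8, 8, 8
The 3 values of 27 occupy positions 1–3 → average rank 2.
The 2 values of 11 occupy positions 4–5 → average rank (4+5)/2 = 4.5.
The 3 values of 8 occupy positions 6–8 → average rank 7.
Method 2 values → pooled ranks: 8→7, 8→7, 27→2
Rank sum = 7 + 7 + 2 = 16

16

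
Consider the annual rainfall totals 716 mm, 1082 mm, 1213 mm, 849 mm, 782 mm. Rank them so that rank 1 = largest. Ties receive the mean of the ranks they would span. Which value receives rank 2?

1082

Sorted (descending): 1213, 1082, 849, 782, 716
No ties — each value takes its position as its rank.
Rank 2 → value 1082.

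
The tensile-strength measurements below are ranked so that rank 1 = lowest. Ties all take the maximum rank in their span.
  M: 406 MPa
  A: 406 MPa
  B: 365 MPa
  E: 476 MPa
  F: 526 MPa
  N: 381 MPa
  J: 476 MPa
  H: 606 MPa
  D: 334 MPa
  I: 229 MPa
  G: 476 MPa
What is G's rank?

9

Sorted (ascending): 229, 334, 365, 381, 406, 406, 476, 476, 476, 526, 606
The 2 values of 406 occupy positions 5–6 → each gets rank 6.
The 3 values of 476 occupy positions 7–9 → each gets rank 9.
G has value 476 MPa → rank 9.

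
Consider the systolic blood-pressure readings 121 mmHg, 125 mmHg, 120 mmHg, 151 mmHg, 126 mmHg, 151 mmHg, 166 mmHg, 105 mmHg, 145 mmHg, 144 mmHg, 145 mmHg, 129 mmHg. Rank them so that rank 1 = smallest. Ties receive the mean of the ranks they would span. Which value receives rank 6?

129

Sorted (ascending): 105, 120, 121, 125, 126, 129, 144, 145, 145, 151, 151, 166
The 2 values of 145 occupy positions 8–9 → average rank (8+9)/2 = 8.5.
The 2 values of 151 occupy positions 10–11 → average rank (10+11)/2 = 10.5.
Rank 6 → value 129.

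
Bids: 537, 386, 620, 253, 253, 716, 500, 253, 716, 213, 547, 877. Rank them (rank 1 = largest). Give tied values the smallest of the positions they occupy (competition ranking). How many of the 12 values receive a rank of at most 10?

Sorted (descending): 877, 716, 716, 620, 547, 537, 500, 386, 253, 253, 253, 213
The 2 values of 716 occupy positions 2–3 → each gets rank 2.
The 3 values of 253 occupy positions 9–11 → each gets rank 9.
Ranks ≤ 10: {1, 2, 2, 4, 5, 6, 7, 8, 9, 9, 9} → 11 values.

11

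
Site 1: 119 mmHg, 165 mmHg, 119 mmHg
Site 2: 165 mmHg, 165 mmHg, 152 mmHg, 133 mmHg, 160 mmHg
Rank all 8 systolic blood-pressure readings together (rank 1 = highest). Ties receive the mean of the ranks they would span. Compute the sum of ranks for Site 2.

Sorted (descending): 165, 165, 165, 160, 152, 133, 119, 119
The 3 values of 165 occupy positions 1–3 → average rank 2.
The 2 values of 119 occupy positions 7–8 → average rank (7+8)/2 = 7.5.
Site 2 values → pooled ranks: 165→2, 165→2, 152→5, 133→6, 160→4
Rank sum = 2 + 2 + 5 + 6 + 4 = 19

19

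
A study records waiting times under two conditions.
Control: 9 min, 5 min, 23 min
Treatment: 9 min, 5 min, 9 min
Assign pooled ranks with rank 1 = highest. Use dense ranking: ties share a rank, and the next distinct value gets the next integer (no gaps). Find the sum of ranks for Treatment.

Sorted (descending): 23, 9, 9, 9, 5, 5
The 3 values of 9 share dense rank 2.
The 2 values of 5 share dense rank 3.
Remaining distinct values take the next consecutive integers.
Treatment values → pooled ranks: 9→2, 5→3, 9→2
Rank sum = 2 + 3 + 2 = 7

7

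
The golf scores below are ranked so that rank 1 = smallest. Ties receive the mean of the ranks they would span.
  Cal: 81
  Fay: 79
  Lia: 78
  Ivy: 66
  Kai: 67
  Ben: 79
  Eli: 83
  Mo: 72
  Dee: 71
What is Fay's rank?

Sorted (ascending): 66, 67, 71, 72, 78, 79, 79, 81, 83
The 2 values of 79 occupy positions 6–7 → average rank (6+7)/2 = 6.5.
Fay has value 79 → rank 6.5.

6.5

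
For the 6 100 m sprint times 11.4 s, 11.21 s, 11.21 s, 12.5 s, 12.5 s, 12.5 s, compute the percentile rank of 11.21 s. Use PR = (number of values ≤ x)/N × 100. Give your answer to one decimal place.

N = 6.
Strictly below 11.21: 0. Equal to 11.21: 2.
PR = 2/6 × 100 = 33.3

33.3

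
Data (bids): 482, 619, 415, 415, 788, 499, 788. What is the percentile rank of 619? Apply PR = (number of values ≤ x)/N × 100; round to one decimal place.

71.4

N = 7.
Strictly below 619: 4. Equal to 619: 1.
PR = 5/7 × 100 = 71.4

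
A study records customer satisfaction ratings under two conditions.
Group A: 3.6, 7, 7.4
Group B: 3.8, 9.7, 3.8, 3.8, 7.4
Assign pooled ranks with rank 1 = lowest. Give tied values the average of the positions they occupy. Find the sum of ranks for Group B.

23.5

Sorted (ascending): 3.6, 3.8, 3.8, 3.8, 7, 7.4, 7.4, 9.7
The 3 values of 3.8 occupy positions 2–4 → average rank 3.
The 2 values of 7.4 occupy positions 6–7 → average rank (6+7)/2 = 6.5.
Group B values → pooled ranks: 3.8→3, 9.7→8, 3.8→3, 3.8→3, 7.4→6.5
Rank sum = 3 + 8 + 3 + 3 + 6.5 = 23.5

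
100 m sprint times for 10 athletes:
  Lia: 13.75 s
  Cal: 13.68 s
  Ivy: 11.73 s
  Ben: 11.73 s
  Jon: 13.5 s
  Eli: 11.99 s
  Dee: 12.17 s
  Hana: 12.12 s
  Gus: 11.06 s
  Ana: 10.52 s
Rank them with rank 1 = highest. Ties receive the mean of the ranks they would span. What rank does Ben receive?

Sorted (descending): 13.75, 13.68, 13.5, 12.17, 12.12, 11.99, 11.73, 11.73, 11.06, 10.52
The 2 values of 11.73 occupy positions 7–8 → average rank (7+8)/2 = 7.5.
Ben has value 11.73 s → rank 7.5.

7.5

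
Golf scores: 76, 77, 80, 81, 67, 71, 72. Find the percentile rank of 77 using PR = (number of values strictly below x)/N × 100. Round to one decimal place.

N = 7.
Strictly below 77: 4. Equal to 77: 1.
PR = 4/7 × 100 = 57.1

57.1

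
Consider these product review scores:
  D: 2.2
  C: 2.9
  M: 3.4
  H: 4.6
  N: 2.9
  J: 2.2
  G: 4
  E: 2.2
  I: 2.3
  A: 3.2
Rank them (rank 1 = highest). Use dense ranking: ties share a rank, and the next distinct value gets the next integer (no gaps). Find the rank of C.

Sorted (descending): 4.6, 4, 3.4, 3.2, 2.9, 2.9, 2.3, 2.2, 2.2, 2.2
The 2 values of 2.9 share dense rank 5.
The 3 values of 2.2 share dense rank 7.
Remaining distinct values take the next consecutive integers.
C has value 2.9 → rank 5.

5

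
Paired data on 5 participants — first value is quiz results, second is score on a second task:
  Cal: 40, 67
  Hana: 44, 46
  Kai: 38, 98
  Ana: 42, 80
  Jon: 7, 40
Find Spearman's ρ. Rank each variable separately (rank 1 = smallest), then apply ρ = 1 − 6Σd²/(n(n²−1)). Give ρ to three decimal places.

Ranks of variable 1: 3, 5, 2, 4, 1
Ranks of variable 2: 3, 2, 5, 4, 1
d = r₁ − r₂: 0, 3, -3, 0, 0
d²: 0, 9, 9, 0, 0; Σd² = 18
ρ = 1 − 6·18/(5·24) = 1 − 108/120 = 0.100

0.100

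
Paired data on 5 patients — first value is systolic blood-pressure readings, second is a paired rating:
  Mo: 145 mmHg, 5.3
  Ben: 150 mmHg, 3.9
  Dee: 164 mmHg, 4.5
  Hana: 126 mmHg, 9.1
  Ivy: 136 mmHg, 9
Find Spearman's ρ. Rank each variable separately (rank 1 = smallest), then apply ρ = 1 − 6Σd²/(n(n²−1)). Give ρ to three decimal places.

-0.900

Ranks of variable 1: 3, 4, 5, 1, 2
Ranks of variable 2: 3, 1, 2, 5, 4
d = r₁ − r₂: 0, 3, 3, -4, -2
d²: 0, 9, 9, 16, 4; Σd² = 38
ρ = 1 − 6·38/(5·24) = 1 − 228/120 = -0.900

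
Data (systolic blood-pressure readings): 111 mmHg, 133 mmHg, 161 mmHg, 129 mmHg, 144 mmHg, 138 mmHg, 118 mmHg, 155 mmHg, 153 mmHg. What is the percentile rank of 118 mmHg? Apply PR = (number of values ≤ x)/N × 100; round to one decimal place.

22.2

N = 9.
Strictly below 118: 1. Equal to 118: 1.
PR = 2/9 × 100 = 22.2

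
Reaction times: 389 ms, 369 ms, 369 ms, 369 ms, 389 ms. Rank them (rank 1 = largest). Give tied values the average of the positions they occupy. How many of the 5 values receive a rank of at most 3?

2

Sorted (descending): 389, 389, 369, 369, 369
The 2 values of 389 occupy positions 1–2 → average rank (1+2)/2 = 1.5.
The 3 values of 369 occupy positions 3–5 → average rank 4.
Ranks ≤ 3: {1.5, 1.5} → 2 values.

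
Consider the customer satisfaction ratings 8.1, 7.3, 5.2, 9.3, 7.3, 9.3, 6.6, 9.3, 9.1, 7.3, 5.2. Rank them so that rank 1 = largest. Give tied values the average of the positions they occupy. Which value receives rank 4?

9.1

Sorted (descending): 9.3, 9.3, 9.3, 9.1, 8.1, 7.3, 7.3, 7.3, 6.6, 5.2, 5.2
The 3 values of 9.3 occupy positions 1–3 → average rank 2.
The 3 values of 7.3 occupy positions 6–8 → average rank 7.
The 2 values of 5.2 occupy positions 10–11 → average rank (10+11)/2 = 10.5.
Rank 4 → value 9.1.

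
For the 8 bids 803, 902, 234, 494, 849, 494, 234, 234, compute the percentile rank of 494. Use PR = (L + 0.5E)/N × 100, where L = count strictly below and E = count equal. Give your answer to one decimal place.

N = 8.
Strictly below 494: 3. Equal to 494: 2.
PR = (3 + 0.5·2)/8 × 100 = 50.0

50.0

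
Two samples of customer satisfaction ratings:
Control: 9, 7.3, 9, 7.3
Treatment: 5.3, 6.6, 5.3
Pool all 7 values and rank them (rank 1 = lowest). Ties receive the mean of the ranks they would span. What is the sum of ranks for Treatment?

6

Sorted (ascending): 5.3, 5.3, 6.6, 7.3, 7.3, 9, 9
The 2 values of 5.3 occupy positions 1–2 → average rank (1+2)/2 = 1.5.
The 2 values of 7.3 occupy positions 4–5 → average rank (4+5)/2 = 4.5.
The 2 values of 9 occupy positions 6–7 → average rank (6+7)/2 = 6.5.
Treatment values → pooled ranks: 5.3→1.5, 6.6→3, 5.3→1.5
Rank sum = 1.5 + 3 + 1.5 = 6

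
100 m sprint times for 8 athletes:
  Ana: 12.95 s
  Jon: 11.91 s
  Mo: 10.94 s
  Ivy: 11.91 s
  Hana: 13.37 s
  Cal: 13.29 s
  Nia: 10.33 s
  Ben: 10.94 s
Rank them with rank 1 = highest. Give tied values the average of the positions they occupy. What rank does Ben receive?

6.5

Sorted (descending): 13.37, 13.29, 12.95, 11.91, 11.91, 10.94, 10.94, 10.33
The 2 values of 11.91 occupy positions 4–5 → average rank (4+5)/2 = 4.5.
The 2 values of 10.94 occupy positions 6–7 → average rank (6+7)/2 = 6.5.
Ben has value 10.94 s → rank 6.5.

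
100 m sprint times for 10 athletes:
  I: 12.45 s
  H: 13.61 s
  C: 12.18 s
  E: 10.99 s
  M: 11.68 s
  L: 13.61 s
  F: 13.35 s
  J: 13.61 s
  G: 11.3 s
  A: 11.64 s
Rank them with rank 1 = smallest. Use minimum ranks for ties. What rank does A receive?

3

Sorted (ascending): 10.99, 11.3, 11.64, 11.68, 12.18, 12.45, 13.35, 13.61, 13.61, 13.61
The 3 values of 13.61 occupy positions 8–10 → each gets rank 8.
A has value 11.64 s → rank 3.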